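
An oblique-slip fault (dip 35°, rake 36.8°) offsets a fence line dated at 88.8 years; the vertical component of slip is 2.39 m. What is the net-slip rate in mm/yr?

dip-slip = throw / sin(dip) = 2.39 / sin(35°) = 4.167 m
net slip = dip-slip / sin(rake) = 4.167 / sin(36.8°) = 6.956 m
rate = 6.956 m / 88.8 years = 0.0783 m/yr = 78.3 mm/yr

78.3 mm/yr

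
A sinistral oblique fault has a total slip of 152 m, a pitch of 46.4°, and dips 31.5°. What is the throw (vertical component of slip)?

dip-slip = net slip × sin(rake) = 152 m × sin(46.4°) = 110.1 m
throw = dip-slip × sin(dip) = 110.1 × sin(31.5°) = 57.5 m

57.5 m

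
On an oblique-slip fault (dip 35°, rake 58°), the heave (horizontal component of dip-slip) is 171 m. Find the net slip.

246 m

dip-slip = heave / cos(dip) = 171 / cos(35°) = 208.8 m
net slip = dip-slip / sin(rake) = 208.8 / sin(58°) = 246 m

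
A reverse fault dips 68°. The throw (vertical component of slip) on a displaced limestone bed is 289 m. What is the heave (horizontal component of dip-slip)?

heave = throw / tan(dip) = 289 / tan(68°) = 117 m

117 m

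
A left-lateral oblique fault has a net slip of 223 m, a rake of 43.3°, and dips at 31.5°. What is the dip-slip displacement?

dip-slip = net slip × sin(rake) = 223 m × sin(43.3°) = 153 m

153 m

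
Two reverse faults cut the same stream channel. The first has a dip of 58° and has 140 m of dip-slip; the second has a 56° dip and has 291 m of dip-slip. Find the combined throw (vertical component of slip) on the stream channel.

360 m

throw_A = 140 × sin(58°) = 118.7 m
throw_B = 291 × sin(56°) = 241.2 m
total = 118.7 + 241.2 = 360 m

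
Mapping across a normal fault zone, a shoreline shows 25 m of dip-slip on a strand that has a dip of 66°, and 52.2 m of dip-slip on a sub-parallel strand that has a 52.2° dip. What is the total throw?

throw_A = 25 × sin(66°) = 22.84 m
throw_B = 52.2 × sin(52.2°) = 41.25 m
total = 22.84 + 41.25 = 64.1 m

64.1 m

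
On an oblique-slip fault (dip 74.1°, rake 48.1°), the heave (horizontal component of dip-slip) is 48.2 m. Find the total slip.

236 m

dip-slip = heave / cos(dip) = 48.2 / cos(74.1°) = 175.9 m
net slip = dip-slip / sin(rake) = 175.9 / sin(48.1°) = 236 m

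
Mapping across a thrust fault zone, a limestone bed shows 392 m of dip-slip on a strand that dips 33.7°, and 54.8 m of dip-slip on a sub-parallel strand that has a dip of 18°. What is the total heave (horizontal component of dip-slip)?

heave_A = 392 × cos(33.7°) = 326.1 m
heave_B = 54.8 × cos(18°) = 52.12 m
total = 326.1 + 52.12 = 378 m

378 m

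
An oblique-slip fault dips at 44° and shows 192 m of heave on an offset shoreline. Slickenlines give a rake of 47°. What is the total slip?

dip-slip = heave / cos(dip) = 192 / cos(44°) = 266.9 m
net slip = dip-slip / sin(rake) = 266.9 / sin(47°) = 365 m

365 m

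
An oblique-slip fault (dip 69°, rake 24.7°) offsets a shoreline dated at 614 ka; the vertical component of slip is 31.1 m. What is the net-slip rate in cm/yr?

0.0130 cm/yr

dip-slip = throw / sin(dip) = 31.1 / sin(69°) = 33.31 m
net slip = dip-slip / sin(rake) = 33.31 / sin(24.7°) = 79.72 m
rate = 79.72 m / 614 ka = 0.000130 m/yr = 0.0130 cm/yr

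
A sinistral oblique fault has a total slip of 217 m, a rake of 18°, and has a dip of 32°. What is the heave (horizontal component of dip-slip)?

56.9 m

dip-slip = net slip × sin(rake) = 217 m × sin(18°) = 67.06 m
heave = dip-slip × cos(dip) = 67.06 × cos(32°) = 56.9 m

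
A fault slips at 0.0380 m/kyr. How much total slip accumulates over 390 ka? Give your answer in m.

14.8 m

slip = rate × time = 0.0380 m/kyr × 390 ka = 14.8 m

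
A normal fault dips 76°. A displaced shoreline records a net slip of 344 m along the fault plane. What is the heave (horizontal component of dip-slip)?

83.2 m

heave = dip-slip × cos(dip) = 344 m × cos(76°) = 83.2 m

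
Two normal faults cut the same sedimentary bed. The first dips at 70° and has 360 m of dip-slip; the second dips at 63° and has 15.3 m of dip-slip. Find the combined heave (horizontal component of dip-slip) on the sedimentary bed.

130 m

heave_A = 360 × cos(70°) = 123.1 m
heave_B = 15.3 × cos(63°) = 6.946 m
total = 123.1 + 6.946 = 130 m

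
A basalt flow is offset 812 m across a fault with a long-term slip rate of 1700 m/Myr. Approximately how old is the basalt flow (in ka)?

478 ka

age = offset / rate = 812 m / (1700 m/Myr) = 478000 yr = 478 ka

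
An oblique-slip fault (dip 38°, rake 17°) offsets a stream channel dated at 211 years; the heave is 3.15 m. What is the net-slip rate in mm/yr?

dip-slip = heave / cos(dip) = 3.15 / cos(38°) = 3.997 m
net slip = dip-slip / sin(rake) = 3.997 / sin(17°) = 13.67 m
rate = 13.67 m / 211 years = 0.0648 m/yr = 64.8 mm/yr

64.8 mm/yr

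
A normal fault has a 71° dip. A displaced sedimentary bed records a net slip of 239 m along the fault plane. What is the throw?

throw = dip-slip × sin(dip) = 239 m × sin(71°) = 226 m

226 m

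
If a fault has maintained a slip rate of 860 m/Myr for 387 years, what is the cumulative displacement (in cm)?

slip = rate × time = 860 m/Myr × 387 years = 0.333 m = 33.3 cm

33.3 cm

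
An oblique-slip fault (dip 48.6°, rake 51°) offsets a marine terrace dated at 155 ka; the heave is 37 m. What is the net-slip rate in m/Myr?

464 m/Myr

dip-slip = heave / cos(dip) = 37 / cos(48.6°) = 55.95 m
net slip = dip-slip / sin(rake) = 55.95 / sin(51°) = 71.99 m
rate = 71.99 m / 155 ka = 0.000464 m/yr = 464 m/Myr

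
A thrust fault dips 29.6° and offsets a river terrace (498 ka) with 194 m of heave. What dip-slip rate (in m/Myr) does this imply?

448 m/Myr

dip-slip = heave / cos(dip) = 194 m / cos(29.6°) = 223.1 m
rate = 223.1 m / 498 ka = 0.000448 m/yr = 448 m/Myr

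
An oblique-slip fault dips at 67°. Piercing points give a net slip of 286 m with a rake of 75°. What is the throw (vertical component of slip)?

254 m

dip-slip = net slip × sin(rake) = 286 m × sin(75°) = 276.3 m
throw = dip-slip × sin(dip) = 276.3 × sin(67°) = 254 m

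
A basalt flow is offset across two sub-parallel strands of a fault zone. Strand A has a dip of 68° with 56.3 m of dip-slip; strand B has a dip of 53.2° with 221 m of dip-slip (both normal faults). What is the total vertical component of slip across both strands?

throw_A = 56.3 × sin(68°) = 52.20 m
throw_B = 221 × sin(53.2°) = 177 m
total = 52.20 + 177 = 229 m

229 m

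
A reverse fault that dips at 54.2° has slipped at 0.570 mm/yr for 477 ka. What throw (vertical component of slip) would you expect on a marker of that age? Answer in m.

221 m

dip-slip = rate × time = 0.570 mm/yr × 477 ka = 271.9 m
throw = dip-slip × sin(dip) = 271.9 × sin(54.2°) = 221 m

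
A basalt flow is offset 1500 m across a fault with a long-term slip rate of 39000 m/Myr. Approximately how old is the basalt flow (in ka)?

age = offset / rate = 1500 m / (39000 m/Myr) = 38500 yr = 38.5 ka

38.5 ka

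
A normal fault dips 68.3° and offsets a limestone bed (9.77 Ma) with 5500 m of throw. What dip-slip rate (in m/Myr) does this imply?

dip-slip = throw / sin(dip) = 5500 m / sin(68.3°) = 5919 m
rate = 5919 m / 9.77 Ma = 0.000606 m/yr = 606 m/Myr

606 m/Myr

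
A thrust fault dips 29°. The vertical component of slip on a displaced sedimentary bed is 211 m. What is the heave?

heave = throw / tan(dip) = 211 / tan(29°) = 381 m

381 m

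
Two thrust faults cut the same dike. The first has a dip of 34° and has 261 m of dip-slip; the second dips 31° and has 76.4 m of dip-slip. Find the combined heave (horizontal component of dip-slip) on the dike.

282 m

heave_A = 261 × cos(34°) = 216.4 m
heave_B = 76.4 × cos(31°) = 65.49 m
total = 216.4 + 65.49 = 282 m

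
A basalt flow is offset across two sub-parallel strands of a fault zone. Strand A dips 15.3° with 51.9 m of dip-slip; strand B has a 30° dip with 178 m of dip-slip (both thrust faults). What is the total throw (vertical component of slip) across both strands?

throw_A = 51.9 × sin(15.3°) = 13.70 m
throw_B = 178 × sin(30°) = 89 m
total = 13.70 + 89 = 103 m

103 m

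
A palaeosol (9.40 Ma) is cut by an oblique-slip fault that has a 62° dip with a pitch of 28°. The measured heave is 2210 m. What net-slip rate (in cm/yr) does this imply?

dip-slip = heave / cos(dip) = 2210 / cos(62°) = 4707 m
net slip = dip-slip / sin(rake) = 4707 / sin(28°) = 10030 m
rate = 10030 m / 9.40 Ma = 0.00107 m/yr = 0.107 cm/yr

0.107 cm/yr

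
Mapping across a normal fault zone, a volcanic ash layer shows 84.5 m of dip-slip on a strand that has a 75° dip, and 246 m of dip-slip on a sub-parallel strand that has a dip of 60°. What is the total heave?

145 m

heave_A = 84.5 × cos(75°) = 21.87 m
heave_B = 246 × cos(60°) = 123 m
total = 21.87 + 123 = 145 m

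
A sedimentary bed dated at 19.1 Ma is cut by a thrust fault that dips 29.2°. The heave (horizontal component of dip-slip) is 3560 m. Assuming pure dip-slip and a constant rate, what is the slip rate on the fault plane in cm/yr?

dip-slip = heave / cos(dip) = 3560 m / cos(29.2°) = 4078 m
rate = 4078 m / 19.1 Ma = 0.000214 m/yr = 0.0214 cm/yr

0.0214 cm/yr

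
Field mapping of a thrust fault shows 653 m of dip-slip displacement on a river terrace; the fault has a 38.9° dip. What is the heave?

508 m

heave = dip-slip × cos(dip) = 653 m × cos(38.9°) = 508 m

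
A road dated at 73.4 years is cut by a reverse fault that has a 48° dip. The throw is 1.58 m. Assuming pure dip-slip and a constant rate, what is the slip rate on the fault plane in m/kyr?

dip-slip = throw / sin(dip) = 1.58 m / sin(48°) = 2.126 m
rate = 2.126 m / 73.4 years = 0.0290 m/yr = 29 m/kyr

29 m/kyr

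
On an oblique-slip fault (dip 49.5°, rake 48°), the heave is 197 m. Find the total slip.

408 m

dip-slip = heave / cos(dip) = 197 / cos(49.5°) = 303.3 m
net slip = dip-slip / sin(rake) = 303.3 / sin(48°) = 408 m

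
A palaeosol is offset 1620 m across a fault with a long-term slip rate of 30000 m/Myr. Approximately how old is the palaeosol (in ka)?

age = offset / rate = 1620 m / (30000 m/Myr) = 54000 yr = 54 ka

54 ka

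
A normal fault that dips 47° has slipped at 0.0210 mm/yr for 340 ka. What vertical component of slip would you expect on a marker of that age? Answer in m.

5.22 m

dip-slip = rate × time = 0.0210 mm/yr × 340 ka = 7.140 m
throw = dip-slip × sin(dip) = 7.140 × sin(47°) = 5.22 m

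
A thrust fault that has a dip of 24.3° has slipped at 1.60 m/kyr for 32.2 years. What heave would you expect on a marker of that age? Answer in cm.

dip-slip = rate × time = 1.60 m/kyr × 32.2 years = 0.05152 m
heave = dip-slip × cos(dip) = 0.05152 × cos(24.3°) = 0.0470 m = 4.70 cm

4.70 cm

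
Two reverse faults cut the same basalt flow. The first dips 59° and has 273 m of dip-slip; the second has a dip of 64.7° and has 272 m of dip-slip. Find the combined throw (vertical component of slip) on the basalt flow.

480 m

throw_A = 273 × sin(59°) = 234 m
throw_B = 272 × sin(64.7°) = 245.9 m
total = 234 + 245.9 = 480 m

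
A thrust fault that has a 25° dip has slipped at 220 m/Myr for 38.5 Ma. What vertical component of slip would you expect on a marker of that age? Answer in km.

3.58 km

dip-slip = rate × time = 220 m/Myr × 38.5 Ma = 8470 m
throw = dip-slip × sin(dip) = 8470 × sin(25°) = 3580 m = 3.58 km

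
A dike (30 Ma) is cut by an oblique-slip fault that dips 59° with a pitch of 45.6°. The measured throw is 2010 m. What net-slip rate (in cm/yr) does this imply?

0.0109 cm/yr

dip-slip = throw / sin(dip) = 2010 / sin(59°) = 2345 m
net slip = dip-slip / sin(rake) = 2345 / sin(45.6°) = 3282 m
rate = 3282 m / 30 Ma = 0.000109 m/yr = 0.0109 cm/yr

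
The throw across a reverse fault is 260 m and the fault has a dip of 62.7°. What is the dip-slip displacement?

293 m

dip-slip = throw / sin(dip) = 260 / sin(62.7°) = 293 m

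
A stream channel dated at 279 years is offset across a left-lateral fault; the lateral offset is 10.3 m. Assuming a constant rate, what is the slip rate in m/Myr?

rate = 10.3 m / 279 years = 0.0369 m/yr = 36900 m/Myr

36900 m/Myr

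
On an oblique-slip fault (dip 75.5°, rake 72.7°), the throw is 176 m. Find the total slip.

190 m

dip-slip = throw / sin(dip) = 176 / sin(75.5°) = 181.8 m
net slip = dip-slip / sin(rake) = 181.8 / sin(72.7°) = 190 m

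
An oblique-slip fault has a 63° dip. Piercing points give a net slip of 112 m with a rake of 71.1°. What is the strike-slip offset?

36.3 m

strike-slip = net slip × cos(rake) = 112 m × cos(71.1°) = 36.3 m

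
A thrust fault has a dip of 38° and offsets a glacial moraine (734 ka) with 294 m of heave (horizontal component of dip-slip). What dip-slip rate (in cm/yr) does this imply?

dip-slip = heave / cos(dip) = 294 m / cos(38°) = 373.1 m
rate = 373.1 m / 734 ka = 0.000508 m/yr = 0.0508 cm/yr

0.0508 cm/yr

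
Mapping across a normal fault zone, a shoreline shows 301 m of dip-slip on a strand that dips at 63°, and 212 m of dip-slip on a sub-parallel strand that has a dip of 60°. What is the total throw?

throw_A = 301 × sin(63°) = 268.2 m
throw_B = 212 × sin(60°) = 183.6 m
total = 268.2 + 183.6 = 452 m

452 m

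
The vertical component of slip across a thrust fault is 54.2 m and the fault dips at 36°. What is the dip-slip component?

dip-slip = throw / sin(dip) = 54.2 / sin(36°) = 92.2 m

92.2 m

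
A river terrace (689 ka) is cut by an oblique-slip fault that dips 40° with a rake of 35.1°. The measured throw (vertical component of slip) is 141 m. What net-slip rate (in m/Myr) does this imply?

554 m/Myr

dip-slip = throw / sin(dip) = 141 / sin(40°) = 219.4 m
net slip = dip-slip / sin(rake) = 219.4 / sin(35.1°) = 381.5 m
rate = 381.5 m / 689 ka = 0.000554 m/yr = 554 m/Myr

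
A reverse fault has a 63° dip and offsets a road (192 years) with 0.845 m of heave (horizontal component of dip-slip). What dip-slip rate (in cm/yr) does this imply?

dip-slip = heave / cos(dip) = 0.845 m / cos(63°) = 1.861 m
rate = 1.861 m / 192 years = 0.00969 m/yr = 0.969 cm/yr

0.969 cm/yr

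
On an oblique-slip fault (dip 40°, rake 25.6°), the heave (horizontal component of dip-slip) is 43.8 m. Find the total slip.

132 m

dip-slip = heave / cos(dip) = 43.8 / cos(40°) = 57.18 m
net slip = dip-slip / sin(rake) = 57.18 / sin(25.6°) = 132 m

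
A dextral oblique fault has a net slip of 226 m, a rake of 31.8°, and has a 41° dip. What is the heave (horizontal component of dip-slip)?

dip-slip = net slip × sin(rake) = 226 m × sin(31.8°) = 119.1 m
heave = dip-slip × cos(dip) = 119.1 × cos(41°) = 89.9 m

89.9 m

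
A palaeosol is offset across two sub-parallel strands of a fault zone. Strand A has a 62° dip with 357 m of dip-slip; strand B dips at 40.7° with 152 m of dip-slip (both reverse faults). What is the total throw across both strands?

throw_A = 357 × sin(62°) = 315.2 m
throw_B = 152 × sin(40.7°) = 99.12 m
total = 315.2 + 99.12 = 414 m

414 m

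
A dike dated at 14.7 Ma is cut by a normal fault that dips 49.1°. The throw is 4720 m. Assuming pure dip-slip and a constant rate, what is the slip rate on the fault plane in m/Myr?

425 m/Myr

dip-slip = throw / sin(dip) = 4720 m / sin(49.1°) = 6245 m
rate = 6245 m / 14.7 Ma = 0.000425 m/yr = 425 m/Myr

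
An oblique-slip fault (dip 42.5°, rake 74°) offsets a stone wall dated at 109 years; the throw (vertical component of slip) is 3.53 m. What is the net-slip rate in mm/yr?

dip-slip = throw / sin(dip) = 3.53 / sin(42.5°) = 5.225 m
net slip = dip-slip / sin(rake) = 5.225 / sin(74°) = 5.436 m
rate = 5.436 m / 109 years = 0.0499 m/yr = 49.9 mm/yr

49.9 mm/yr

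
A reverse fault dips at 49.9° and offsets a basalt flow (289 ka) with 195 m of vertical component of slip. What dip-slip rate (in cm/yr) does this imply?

0.0882 cm/yr

dip-slip = throw / sin(dip) = 195 m / sin(49.9°) = 254.9 m
rate = 254.9 m / 289 ka = 0.000882 m/yr = 0.0882 cm/yr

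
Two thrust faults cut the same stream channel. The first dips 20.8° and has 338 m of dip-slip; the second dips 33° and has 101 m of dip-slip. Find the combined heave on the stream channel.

heave_A = 338 × cos(20.8°) = 316 m
heave_B = 101 × cos(33°) = 84.71 m
total = 316 + 84.71 = 401 m

401 m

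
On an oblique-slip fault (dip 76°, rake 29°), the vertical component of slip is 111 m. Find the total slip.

dip-slip = throw / sin(dip) = 111 / sin(76°) = 114.4 m
net slip = dip-slip / sin(rake) = 114.4 / sin(29°) = 236 m

236 m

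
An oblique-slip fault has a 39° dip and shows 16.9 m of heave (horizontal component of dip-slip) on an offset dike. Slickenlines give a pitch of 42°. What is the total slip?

dip-slip = heave / cos(dip) = 16.9 / cos(39°) = 21.75 m
net slip = dip-slip / sin(rake) = 21.75 / sin(42°) = 32.5 m

32.5 m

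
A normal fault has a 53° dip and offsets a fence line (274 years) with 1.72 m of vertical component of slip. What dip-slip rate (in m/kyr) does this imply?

dip-slip = throw / sin(dip) = 1.72 m / sin(53°) = 2.154 m
rate = 2.154 m / 274 years = 0.00786 m/yr = 7.86 m/kyr

7.86 m/kyr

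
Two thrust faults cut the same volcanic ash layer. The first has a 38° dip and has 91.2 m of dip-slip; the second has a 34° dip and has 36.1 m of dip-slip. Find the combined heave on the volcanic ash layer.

102 m

heave_A = 91.2 × cos(38°) = 71.87 m
heave_B = 36.1 × cos(34°) = 29.93 m
total = 71.87 + 29.93 = 102 m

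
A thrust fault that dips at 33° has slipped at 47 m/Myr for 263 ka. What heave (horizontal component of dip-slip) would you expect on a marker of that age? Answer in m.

dip-slip = rate × time = 47 m/Myr × 263 ka = 12.36 m
heave = dip-slip × cos(dip) = 12.36 × cos(33°) = 10.4 m

10.4 m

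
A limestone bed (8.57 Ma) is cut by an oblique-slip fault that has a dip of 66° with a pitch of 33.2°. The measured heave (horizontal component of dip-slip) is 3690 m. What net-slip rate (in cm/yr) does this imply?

0.193 cm/yr

dip-slip = heave / cos(dip) = 3690 / cos(66°) = 9072 m
net slip = dip-slip / sin(rake) = 9072 / sin(33.2°) = 16570 m
rate = 16570 m / 8.57 Ma = 0.00193 m/yr = 0.193 cm/yr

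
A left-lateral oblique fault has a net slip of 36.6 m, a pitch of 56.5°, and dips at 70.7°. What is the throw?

28.8 m

dip-slip = net slip × sin(rake) = 36.6 m × sin(56.5°) = 30.52 m
throw = dip-slip × sin(dip) = 30.52 × sin(70.7°) = 28.8 m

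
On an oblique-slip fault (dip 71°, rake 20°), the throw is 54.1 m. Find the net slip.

167 m

dip-slip = throw / sin(dip) = 54.1 / sin(71°) = 57.22 m
net slip = dip-slip / sin(rake) = 57.22 / sin(20°) = 167 m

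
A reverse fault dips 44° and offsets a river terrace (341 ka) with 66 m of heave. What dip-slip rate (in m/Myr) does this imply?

dip-slip = heave / cos(dip) = 66 m / cos(44°) = 91.75 m
rate = 91.75 m / 341 ka = 0.000269 m/yr = 269 m/Myr

269 m/Myr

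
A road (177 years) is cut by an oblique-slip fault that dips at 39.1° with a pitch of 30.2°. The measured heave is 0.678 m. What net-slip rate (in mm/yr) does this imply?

9.81 mm/yr

dip-slip = heave / cos(dip) = 0.678 / cos(39.1°) = 0.8737 m
net slip = dip-slip / sin(rake) = 0.8737 / sin(30.2°) = 1.737 m
rate = 1.737 m / 177 years = 0.00981 m/yr = 9.81 mm/yr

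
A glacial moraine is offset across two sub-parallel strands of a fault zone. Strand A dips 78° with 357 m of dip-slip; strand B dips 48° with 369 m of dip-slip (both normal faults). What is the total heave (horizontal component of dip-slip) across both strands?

321 m

heave_A = 357 × cos(78°) = 74.22 m
heave_B = 369 × cos(48°) = 246.9 m
total = 74.22 + 246.9 = 321 m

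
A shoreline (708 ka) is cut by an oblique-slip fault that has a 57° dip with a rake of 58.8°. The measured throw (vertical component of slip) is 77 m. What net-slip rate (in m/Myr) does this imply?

dip-slip = throw / sin(dip) = 77 / sin(57°) = 91.81 m
net slip = dip-slip / sin(rake) = 91.81 / sin(58.8°) = 107.3 m
rate = 107.3 m / 708 ka = 0.000152 m/yr = 152 m/Myr

152 m/Myr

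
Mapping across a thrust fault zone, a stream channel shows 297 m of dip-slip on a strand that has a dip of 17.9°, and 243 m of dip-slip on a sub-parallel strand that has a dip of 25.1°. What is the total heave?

503 m

heave_A = 297 × cos(17.9°) = 282.6 m
heave_B = 243 × cos(25.1°) = 220.1 m
total = 282.6 + 220.1 = 503 m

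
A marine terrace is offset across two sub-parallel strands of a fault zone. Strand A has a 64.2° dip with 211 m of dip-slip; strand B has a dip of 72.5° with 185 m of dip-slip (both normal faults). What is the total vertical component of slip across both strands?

throw_A = 211 × sin(64.2°) = 190 m
throw_B = 185 × sin(72.5°) = 176.4 m
total = 190 + 176.4 = 366 m

366 m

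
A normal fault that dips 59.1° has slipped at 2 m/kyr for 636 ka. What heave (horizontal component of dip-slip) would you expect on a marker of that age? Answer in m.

dip-slip = rate × time = 2 m/kyr × 636 ka = 1272 m
heave = dip-slip × cos(dip) = 1272 × cos(59.1°) = 653 m

653 m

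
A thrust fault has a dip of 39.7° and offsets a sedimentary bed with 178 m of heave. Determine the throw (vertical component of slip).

148 m

throw = heave × tan(dip) = 178 × tan(39.7°) = 148 m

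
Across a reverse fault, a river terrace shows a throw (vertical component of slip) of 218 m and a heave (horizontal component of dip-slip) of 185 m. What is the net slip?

net slip = √(throw² + heave²) = √(218² + 185²) = 286 m

286 m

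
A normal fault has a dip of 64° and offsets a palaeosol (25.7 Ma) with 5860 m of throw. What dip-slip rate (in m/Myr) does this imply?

dip-slip = throw / sin(dip) = 5860 m / sin(64°) = 6520 m
rate = 6520 m / 25.7 Ma = 0.000254 m/yr = 254 m/Myr

254 m/Myr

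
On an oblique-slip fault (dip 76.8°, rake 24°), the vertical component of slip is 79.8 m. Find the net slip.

202 m

dip-slip = throw / sin(dip) = 79.8 / sin(76.8°) = 81.97 m
net slip = dip-slip / sin(rake) = 81.97 / sin(24°) = 202 m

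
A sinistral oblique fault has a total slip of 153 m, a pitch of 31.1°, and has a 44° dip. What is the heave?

56.8 m

dip-slip = net slip × sin(rake) = 153 m × sin(31.1°) = 79.03 m
heave = dip-slip × cos(dip) = 79.03 × cos(44°) = 56.8 m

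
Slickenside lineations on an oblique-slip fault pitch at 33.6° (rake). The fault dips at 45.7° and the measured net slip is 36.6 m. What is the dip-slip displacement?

20.3 m

dip-slip = net slip × sin(rake) = 36.6 m × sin(33.6°) = 20.3 m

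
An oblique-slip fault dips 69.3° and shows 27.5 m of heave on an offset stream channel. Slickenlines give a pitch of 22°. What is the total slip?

208 m

dip-slip = heave / cos(dip) = 27.5 / cos(69.3°) = 77.80 m
net slip = dip-slip / sin(rake) = 77.80 / sin(22°) = 208 m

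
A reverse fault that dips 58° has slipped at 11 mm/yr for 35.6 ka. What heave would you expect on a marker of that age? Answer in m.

dip-slip = rate × time = 11 mm/yr × 35.6 ka = 391.6 m
heave = dip-slip × cos(dip) = 391.6 × cos(58°) = 208 m

208 m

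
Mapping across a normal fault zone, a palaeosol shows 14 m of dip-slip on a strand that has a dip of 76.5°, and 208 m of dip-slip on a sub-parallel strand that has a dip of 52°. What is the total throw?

throw_A = 14 × sin(76.5°) = 13.61 m
throw_B = 208 × sin(52°) = 163.9 m
total = 13.61 + 163.9 = 178 m

178 m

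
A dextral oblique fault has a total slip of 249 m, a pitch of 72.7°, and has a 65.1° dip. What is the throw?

216 m

dip-slip = net slip × sin(rake) = 249 m × sin(72.7°) = 237.7 m
throw = dip-slip × sin(dip) = 237.7 × sin(65.1°) = 216 m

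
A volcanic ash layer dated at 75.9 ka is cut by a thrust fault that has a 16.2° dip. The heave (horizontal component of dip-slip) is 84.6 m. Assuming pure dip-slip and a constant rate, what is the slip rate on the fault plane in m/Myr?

1160 m/Myr

dip-slip = heave / cos(dip) = 84.6 m / cos(16.2°) = 88.10 m
rate = 88.10 m / 75.9 ka = 0.00116 m/yr = 1160 m/Myr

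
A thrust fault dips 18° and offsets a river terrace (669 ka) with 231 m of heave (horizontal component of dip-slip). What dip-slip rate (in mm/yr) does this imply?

dip-slip = heave / cos(dip) = 231 m / cos(18°) = 242.9 m
rate = 242.9 m / 669 ka = 0.000363 m/yr = 0.363 mm/yr

0.363 mm/yr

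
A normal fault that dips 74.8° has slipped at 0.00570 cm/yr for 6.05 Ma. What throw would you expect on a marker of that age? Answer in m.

333 m

dip-slip = rate × time = 0.00570 cm/yr × 6.05 Ma = 344.9 m
throw = dip-slip × sin(dip) = 344.9 × sin(74.8°) = 333 m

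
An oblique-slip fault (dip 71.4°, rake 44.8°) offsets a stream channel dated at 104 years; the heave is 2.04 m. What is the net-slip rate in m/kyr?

dip-slip = heave / cos(dip) = 2.04 / cos(71.4°) = 6.396 m
net slip = dip-slip / sin(rake) = 6.396 / sin(44.8°) = 9.077 m
rate = 9.077 m / 104 years = 0.0873 m/yr = 87.3 m/kyr

87.3 m/kyr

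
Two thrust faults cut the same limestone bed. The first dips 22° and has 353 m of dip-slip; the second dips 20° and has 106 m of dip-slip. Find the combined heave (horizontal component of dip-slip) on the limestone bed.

427 m

heave_A = 353 × cos(22°) = 327.3 m
heave_B = 106 × cos(20°) = 99.61 m
total = 327.3 + 99.61 = 427 m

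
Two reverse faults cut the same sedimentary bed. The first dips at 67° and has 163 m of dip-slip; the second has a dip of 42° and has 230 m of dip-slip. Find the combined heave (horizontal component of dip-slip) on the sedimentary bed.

heave_A = 163 × cos(67°) = 63.69 m
heave_B = 230 × cos(42°) = 170.9 m
total = 63.69 + 170.9 = 235 m

235 m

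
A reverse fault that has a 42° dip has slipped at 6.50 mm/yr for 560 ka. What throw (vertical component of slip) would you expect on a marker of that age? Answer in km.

2.44 km

dip-slip = rate × time = 6.50 mm/yr × 560 ka = 3640 m
throw = dip-slip × sin(dip) = 3640 × sin(42°) = 2440 m = 2.44 km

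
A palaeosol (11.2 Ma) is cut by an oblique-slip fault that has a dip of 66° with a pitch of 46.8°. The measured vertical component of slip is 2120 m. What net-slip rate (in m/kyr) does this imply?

dip-slip = throw / sin(dip) = 2120 / sin(66°) = 2321 m
net slip = dip-slip / sin(rake) = 2321 / sin(46.8°) = 3183 m
rate = 3183 m / 11.2 Ma = 0.000284 m/yr = 0.284 m/kyr

0.284 m/kyr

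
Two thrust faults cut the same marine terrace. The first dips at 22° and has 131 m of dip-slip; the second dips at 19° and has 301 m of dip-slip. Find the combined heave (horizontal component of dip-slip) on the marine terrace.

406 m

heave_A = 131 × cos(22°) = 121.5 m
heave_B = 301 × cos(19°) = 284.6 m
total = 121.5 + 284.6 = 406 m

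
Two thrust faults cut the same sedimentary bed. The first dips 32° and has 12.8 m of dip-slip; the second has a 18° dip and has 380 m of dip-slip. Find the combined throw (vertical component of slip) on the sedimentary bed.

124 m

throw_A = 12.8 × sin(32°) = 6.783 m
throw_B = 380 × sin(18°) = 117.4 m
total = 6.783 + 117.4 = 124 m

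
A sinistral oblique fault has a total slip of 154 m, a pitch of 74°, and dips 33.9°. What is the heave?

dip-slip = net slip × sin(rake) = 154 m × sin(74°) = 148 m
heave = dip-slip × cos(dip) = 148 × cos(33.9°) = 123 m

123 m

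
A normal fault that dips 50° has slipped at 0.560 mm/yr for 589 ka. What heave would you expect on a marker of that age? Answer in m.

dip-slip = rate × time = 0.560 mm/yr × 589 ka = 329.8 m
heave = dip-slip × cos(dip) = 329.8 × cos(50°) = 212 m

212 m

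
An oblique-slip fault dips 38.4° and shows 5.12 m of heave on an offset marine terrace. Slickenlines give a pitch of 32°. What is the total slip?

12.3 m

dip-slip = heave / cos(dip) = 5.12 / cos(38.4°) = 6.533 m
net slip = dip-slip / sin(rake) = 6.533 / sin(32°) = 12.3 m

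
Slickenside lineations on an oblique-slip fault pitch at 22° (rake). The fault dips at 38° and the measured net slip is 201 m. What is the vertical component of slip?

dip-slip = net slip × sin(rake) = 201 m × sin(22°) = 75.30 m
throw = dip-slip × sin(dip) = 75.30 × sin(38°) = 46.4 m

46.4 m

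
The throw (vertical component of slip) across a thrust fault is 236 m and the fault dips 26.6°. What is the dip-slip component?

527 m

dip-slip = throw / sin(dip) = 236 / sin(26.6°) = 527 m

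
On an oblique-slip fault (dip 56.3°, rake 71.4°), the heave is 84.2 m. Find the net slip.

160 m

dip-slip = heave / cos(dip) = 84.2 / cos(56.3°) = 151.8 m
net slip = dip-slip / sin(rake) = 151.8 / sin(71.4°) = 160 m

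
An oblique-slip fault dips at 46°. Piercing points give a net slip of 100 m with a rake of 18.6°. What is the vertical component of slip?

dip-slip = net slip × sin(rake) = 100 m × sin(18.6°) = 31.90 m
throw = dip-slip × sin(dip) = 31.90 × sin(46°) = 22.9 m

22.9 m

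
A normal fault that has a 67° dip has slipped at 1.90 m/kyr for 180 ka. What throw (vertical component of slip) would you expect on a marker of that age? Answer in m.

dip-slip = rate × time = 1.90 m/kyr × 180 ka = 342 m
throw = dip-slip × sin(dip) = 342 × sin(67°) = 315 m

315 m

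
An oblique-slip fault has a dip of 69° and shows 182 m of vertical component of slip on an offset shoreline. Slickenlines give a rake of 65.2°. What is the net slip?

dip-slip = throw / sin(dip) = 182 / sin(69°) = 194.9 m
net slip = dip-slip / sin(rake) = 194.9 / sin(65.2°) = 215 m

215 m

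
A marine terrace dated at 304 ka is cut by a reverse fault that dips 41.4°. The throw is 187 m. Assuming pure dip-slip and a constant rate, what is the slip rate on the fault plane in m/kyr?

0.930 m/kyr

dip-slip = throw / sin(dip) = 187 m / sin(41.4°) = 282.8 m
rate = 282.8 m / 304 ka = 0.000930 m/yr = 0.930 m/kyr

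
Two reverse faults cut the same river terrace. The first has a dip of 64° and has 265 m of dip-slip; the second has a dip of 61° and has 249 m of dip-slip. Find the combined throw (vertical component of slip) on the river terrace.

456 m

throw_A = 265 × sin(64°) = 238.2 m
throw_B = 249 × sin(61°) = 217.8 m
total = 238.2 + 217.8 = 456 m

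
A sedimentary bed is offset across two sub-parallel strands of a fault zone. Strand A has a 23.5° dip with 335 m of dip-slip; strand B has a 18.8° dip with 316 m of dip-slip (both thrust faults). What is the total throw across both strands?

235 m

throw_A = 335 × sin(23.5°) = 133.6 m
throw_B = 316 × sin(18.8°) = 101.8 m
total = 133.6 + 101.8 = 235 m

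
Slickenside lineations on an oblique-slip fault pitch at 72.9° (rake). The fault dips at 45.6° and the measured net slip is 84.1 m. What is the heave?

56.2 m

dip-slip = net slip × sin(rake) = 84.1 m × sin(72.9°) = 80.38 m
heave = dip-slip × cos(dip) = 80.38 × cos(45.6°) = 56.2 m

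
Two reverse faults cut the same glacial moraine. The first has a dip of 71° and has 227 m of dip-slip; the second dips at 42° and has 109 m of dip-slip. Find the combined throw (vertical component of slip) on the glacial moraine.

288 m

throw_A = 227 × sin(71°) = 214.6 m
throw_B = 109 × sin(42°) = 72.94 m
total = 214.6 + 72.94 = 288 m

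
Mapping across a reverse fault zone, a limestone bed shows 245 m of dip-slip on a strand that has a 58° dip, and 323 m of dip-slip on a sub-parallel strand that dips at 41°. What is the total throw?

throw_A = 245 × sin(58°) = 207.8 m
throw_B = 323 × sin(41°) = 211.9 m
total = 207.8 + 211.9 = 420 m

420 m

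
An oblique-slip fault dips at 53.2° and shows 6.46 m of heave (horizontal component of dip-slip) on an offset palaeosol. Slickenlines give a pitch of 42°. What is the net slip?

dip-slip = heave / cos(dip) = 6.46 / cos(53.2°) = 10.78 m
net slip = dip-slip / sin(rake) = 10.78 / sin(42°) = 16.1 m

16.1 m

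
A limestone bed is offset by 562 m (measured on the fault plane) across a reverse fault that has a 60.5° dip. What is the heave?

heave = dip-slip × cos(dip) = 562 m × cos(60.5°) = 277 m

277 m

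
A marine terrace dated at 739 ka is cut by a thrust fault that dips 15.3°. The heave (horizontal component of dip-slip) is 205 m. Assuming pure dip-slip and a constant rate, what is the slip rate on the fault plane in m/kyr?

0.288 m/kyr

dip-slip = heave / cos(dip) = 205 m / cos(15.3°) = 212.5 m
rate = 212.5 m / 739 ka = 0.000288 m/yr = 0.288 m/kyr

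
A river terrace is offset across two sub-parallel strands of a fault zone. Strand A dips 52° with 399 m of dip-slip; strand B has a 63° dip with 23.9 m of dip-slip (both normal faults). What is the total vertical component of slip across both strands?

336 m

throw_A = 399 × sin(52°) = 314.4 m
throw_B = 23.9 × sin(63°) = 21.30 m
total = 314.4 + 21.30 = 336 m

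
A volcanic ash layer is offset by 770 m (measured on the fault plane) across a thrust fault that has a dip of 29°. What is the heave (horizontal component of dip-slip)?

673 m

heave = dip-slip × cos(dip) = 770 m × cos(29°) = 673 m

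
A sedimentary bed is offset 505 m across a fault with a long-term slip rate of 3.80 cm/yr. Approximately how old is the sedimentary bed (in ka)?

13.3 ka

age = offset / rate = 505 m / (3.80 cm/yr) = 13300 yr = 13.3 ka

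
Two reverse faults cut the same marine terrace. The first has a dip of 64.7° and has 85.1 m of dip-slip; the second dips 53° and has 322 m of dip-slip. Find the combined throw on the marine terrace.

334 m

throw_A = 85.1 × sin(64.7°) = 76.94 m
throw_B = 322 × sin(53°) = 257.2 m
total = 76.94 + 257.2 = 334 m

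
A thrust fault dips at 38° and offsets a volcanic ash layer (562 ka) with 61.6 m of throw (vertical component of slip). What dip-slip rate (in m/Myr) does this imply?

dip-slip = throw / sin(dip) = 61.6 m / sin(38°) = 100.1 m
rate = 100.1 m / 562 ka = 0.000178 m/yr = 178 m/Myr

178 m/Myr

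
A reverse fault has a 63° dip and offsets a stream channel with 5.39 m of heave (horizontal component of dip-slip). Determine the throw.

throw = heave × tan(dip) = 5.39 × tan(63°) = 10.6 m

10.6 m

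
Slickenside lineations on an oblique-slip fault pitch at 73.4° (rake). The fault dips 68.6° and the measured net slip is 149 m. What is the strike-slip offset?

42.6 m

strike-slip = net slip × cos(rake) = 149 m × cos(73.4°) = 42.6 m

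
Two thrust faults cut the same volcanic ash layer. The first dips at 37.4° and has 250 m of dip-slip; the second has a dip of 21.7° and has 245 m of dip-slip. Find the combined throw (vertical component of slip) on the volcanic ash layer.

242 m

throw_A = 250 × sin(37.4°) = 151.8 m
throw_B = 245 × sin(21.7°) = 90.59 m
total = 151.8 + 90.59 = 242 m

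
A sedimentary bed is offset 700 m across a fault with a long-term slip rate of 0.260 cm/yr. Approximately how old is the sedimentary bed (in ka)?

269 ka

age = offset / rate = 700 m / (0.260 cm/yr) = 269000 yr = 269 ka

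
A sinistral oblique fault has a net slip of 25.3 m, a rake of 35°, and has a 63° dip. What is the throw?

12.9 m

dip-slip = net slip × sin(rake) = 25.3 m × sin(35°) = 14.51 m
throw = dip-slip × sin(dip) = 14.51 × sin(63°) = 12.9 m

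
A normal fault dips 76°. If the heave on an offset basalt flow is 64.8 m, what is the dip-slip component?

dip-slip = heave / cos(dip) = 64.8 / cos(76°) = 268 m

268 m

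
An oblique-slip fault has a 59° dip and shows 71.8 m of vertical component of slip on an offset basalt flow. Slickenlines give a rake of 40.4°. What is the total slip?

dip-slip = throw / sin(dip) = 71.8 / sin(59°) = 83.76 m
net slip = dip-slip / sin(rake) = 83.76 / sin(40.4°) = 129 m

129 m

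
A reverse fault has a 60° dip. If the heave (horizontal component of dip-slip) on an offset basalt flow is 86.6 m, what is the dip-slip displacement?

dip-slip = heave / cos(dip) = 86.6 / cos(60°) = 173 m

173 m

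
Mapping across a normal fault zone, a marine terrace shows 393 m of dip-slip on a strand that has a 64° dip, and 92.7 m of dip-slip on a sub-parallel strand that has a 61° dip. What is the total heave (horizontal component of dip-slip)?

heave_A = 393 × cos(64°) = 172.3 m
heave_B = 92.7 × cos(61°) = 44.94 m
total = 172.3 + 44.94 = 217 m

217 m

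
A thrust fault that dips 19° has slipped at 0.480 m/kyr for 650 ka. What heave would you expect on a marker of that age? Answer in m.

295 m

dip-slip = rate × time = 0.480 m/kyr × 650 ka = 312 m
heave = dip-slip × cos(dip) = 312 × cos(19°) = 295 m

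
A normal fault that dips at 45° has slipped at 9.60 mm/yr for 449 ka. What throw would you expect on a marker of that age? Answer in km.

dip-slip = rate × time = 9.60 mm/yr × 449 ka = 4310 m
throw = dip-slip × sin(dip) = 4310 × sin(45°) = 3050 m = 3.05 km

3.05 km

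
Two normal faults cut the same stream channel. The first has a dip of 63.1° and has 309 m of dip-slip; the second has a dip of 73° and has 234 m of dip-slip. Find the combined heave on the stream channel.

208 m

heave_A = 309 × cos(63.1°) = 139.8 m
heave_B = 234 × cos(73°) = 68.41 m
total = 139.8 + 68.41 = 208 m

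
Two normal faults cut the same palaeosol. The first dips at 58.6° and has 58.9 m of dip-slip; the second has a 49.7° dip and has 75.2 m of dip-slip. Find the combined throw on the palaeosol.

108 m

throw_A = 58.9 × sin(58.6°) = 50.27 m
throw_B = 75.2 × sin(49.7°) = 57.35 m
total = 50.27 + 57.35 = 108 m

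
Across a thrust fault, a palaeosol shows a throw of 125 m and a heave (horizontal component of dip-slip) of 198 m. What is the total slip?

net slip = √(throw² + heave²) = √(125² + 198²) = 234 m

234 m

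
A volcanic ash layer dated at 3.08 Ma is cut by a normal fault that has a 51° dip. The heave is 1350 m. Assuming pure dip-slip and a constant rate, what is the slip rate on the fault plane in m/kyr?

0.696 m/kyr

dip-slip = heave / cos(dip) = 1350 m / cos(51°) = 2145 m
rate = 2145 m / 3.08 Ma = 0.000696 m/yr = 0.696 m/kyr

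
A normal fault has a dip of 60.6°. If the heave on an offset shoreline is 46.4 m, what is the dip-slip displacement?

94.5 m

dip-slip = heave / cos(dip) = 46.4 / cos(60.6°) = 94.5 m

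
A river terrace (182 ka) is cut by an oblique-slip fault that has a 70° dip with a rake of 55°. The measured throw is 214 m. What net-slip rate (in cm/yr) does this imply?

dip-slip = throw / sin(dip) = 214 / sin(70°) = 227.7 m
net slip = dip-slip / sin(rake) = 227.7 / sin(55°) = 278 m
rate = 278 m / 182 ka = 0.00153 m/yr = 0.153 cm/yr

0.153 cm/yr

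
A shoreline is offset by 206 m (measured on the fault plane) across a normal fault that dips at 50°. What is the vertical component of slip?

throw = dip-slip × sin(dip) = 206 m × sin(50°) = 158 m

158 m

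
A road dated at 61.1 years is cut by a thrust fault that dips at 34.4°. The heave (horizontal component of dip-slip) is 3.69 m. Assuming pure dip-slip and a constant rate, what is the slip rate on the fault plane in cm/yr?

7.32 cm/yr

dip-slip = heave / cos(dip) = 3.69 m / cos(34.4°) = 4.472 m
rate = 4.472 m / 61.1 years = 0.0732 m/yr = 7.32 cm/yr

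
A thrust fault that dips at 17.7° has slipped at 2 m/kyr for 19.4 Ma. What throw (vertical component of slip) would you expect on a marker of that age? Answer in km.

11.8 km

dip-slip = rate × time = 2 m/kyr × 19.4 Ma = 38800 m
throw = dip-slip × sin(dip) = 38800 × sin(17.7°) = 11800 m = 11.8 km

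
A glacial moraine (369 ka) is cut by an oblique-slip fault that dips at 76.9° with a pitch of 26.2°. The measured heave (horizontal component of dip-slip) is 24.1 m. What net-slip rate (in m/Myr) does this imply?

653 m/Myr

dip-slip = heave / cos(dip) = 24.1 / cos(76.9°) = 106.3 m
net slip = dip-slip / sin(rake) = 106.3 / sin(26.2°) = 240.8 m
rate = 240.8 m / 369 ka = 0.000653 m/yr = 653 m/Myr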